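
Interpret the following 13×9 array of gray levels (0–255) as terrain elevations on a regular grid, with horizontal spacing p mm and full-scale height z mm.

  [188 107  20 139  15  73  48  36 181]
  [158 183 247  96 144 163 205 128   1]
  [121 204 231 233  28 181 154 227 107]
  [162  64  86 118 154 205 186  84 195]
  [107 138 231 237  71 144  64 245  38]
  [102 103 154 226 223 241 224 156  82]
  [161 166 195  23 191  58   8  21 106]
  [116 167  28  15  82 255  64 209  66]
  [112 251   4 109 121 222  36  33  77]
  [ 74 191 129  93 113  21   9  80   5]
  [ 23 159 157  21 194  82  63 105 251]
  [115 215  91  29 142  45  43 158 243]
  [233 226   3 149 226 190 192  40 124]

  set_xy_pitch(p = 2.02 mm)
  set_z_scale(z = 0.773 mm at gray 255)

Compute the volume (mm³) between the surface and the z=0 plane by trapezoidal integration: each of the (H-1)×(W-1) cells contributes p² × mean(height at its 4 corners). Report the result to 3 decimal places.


height_mm = gray/255 × 0.773; cell vol = 2.02² × mean(4 corners)
unit = 2.02² × 0.773 / (4×255) = 0.0030923 mm³ per gray-sum
row 0: Σ corner-gray over 8 cells = 3736  → 11.5528
row 1: Σ corner-gray over 8 cells = 5235  → 16.1882
row 2: Σ corner-gray over 8 cells = 4895  → 15.1368
row 3: Σ corner-gray over 8 cells = 4556  → 14.0885
row 4: Σ corner-gray over 8 cells = 5243  → 16.2129
row 5: Σ corner-gray over 8 cells = 4429  → 13.6958
row 6: Σ corner-gray over 8 cells = 3413  → 10.5540
row 7: Σ corner-gray over 8 cells = 3563  → 11.0179
row 8: Σ corner-gray over 8 cells = 3092  → 9.5614
row 9: Σ corner-gray over 8 cells = 3187  → 9.8552
row 10: Σ corner-gray over 8 cells = 3640  → 11.2560
row 11: Σ corner-gray over 8 cells = 4213  → 13.0279
Σ rows: total corner-gray = 49202  → 152.1475 mm³

152.147


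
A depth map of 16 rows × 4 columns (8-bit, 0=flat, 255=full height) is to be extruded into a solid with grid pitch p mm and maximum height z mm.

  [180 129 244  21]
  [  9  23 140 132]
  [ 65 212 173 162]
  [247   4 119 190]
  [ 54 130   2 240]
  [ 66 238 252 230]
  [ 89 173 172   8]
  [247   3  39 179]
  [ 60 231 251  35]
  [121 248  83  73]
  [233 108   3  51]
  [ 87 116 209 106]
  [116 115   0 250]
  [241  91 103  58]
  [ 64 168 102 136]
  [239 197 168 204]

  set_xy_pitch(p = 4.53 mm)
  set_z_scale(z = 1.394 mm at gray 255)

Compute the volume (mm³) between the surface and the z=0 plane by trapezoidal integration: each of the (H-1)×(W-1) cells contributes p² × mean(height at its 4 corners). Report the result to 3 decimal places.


652.052

height_mm = gray/255 × 1.394; cell vol = 4.53² × mean(4 corners)
unit = 4.53² × 1.394 / (4×255) = 0.0280452 mm³ per gray-sum
row 0: Σ corner-gray over 3 cells = 1414  → 39.6560
row 1: Σ corner-gray over 3 cells = 1464  → 41.0582
row 2: Σ corner-gray over 3 cells = 1680  → 47.1160
row 3: Σ corner-gray over 3 cells = 1241  → 34.8041
row 4: Σ corner-gray over 3 cells = 1834  → 51.4350
row 5: Σ corner-gray over 3 cells = 2063  → 57.8573
row 6: Σ corner-gray over 3 cells = 1297  → 36.3747
row 7: Σ corner-gray over 3 cells = 1569  → 44.0030
row 8: Σ corner-gray over 3 cells = 1915  → 53.7066
row 9: Σ corner-gray over 3 cells = 1362  → 38.1976
row 10: Σ corner-gray over 3 cells = 1349  → 37.8330
row 11: Σ corner-gray over 3 cells = 1439  → 40.3571
row 12: Σ corner-gray over 3 cells = 1283  → 35.9820
row 13: Σ corner-gray over 3 cells = 1427  → 40.0205
row 14: Σ corner-gray over 3 cells = 1913  → 53.6505
Σ rows: total corner-gray = 23250  → 652.0516 mm³


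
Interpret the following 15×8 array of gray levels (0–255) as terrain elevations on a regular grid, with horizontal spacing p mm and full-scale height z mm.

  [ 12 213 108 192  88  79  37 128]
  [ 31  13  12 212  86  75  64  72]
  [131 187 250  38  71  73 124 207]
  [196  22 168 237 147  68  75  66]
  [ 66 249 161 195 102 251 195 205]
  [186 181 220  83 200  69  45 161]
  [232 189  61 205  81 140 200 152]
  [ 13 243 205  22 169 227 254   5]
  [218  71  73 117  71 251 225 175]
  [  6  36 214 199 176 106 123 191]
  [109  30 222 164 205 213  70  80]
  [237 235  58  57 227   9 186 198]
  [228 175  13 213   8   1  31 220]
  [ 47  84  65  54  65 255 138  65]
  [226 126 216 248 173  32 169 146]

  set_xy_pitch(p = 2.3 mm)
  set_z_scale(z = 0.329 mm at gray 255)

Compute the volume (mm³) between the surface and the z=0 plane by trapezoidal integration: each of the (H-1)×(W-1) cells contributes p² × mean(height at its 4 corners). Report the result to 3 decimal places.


height_mm = gray/255 × 0.329; cell vol = 2.3² × mean(4 corners)
unit = 2.3² × 0.329 / (4×255) = 0.00170628 mm³ per gray-sum
row 0: Σ corner-gray over 7 cells = 2601  → 4.4380
row 1: Σ corner-gray over 7 cells = 2851  → 4.8646
row 2: Σ corner-gray over 7 cells = 3520  → 6.0061
row 3: Σ corner-gray over 7 cells = 4273  → 7.2910
row 4: Σ corner-gray over 7 cells = 4520  → 7.7124
row 5: Σ corner-gray over 7 cells = 4079  → 6.9599
row 6: Σ corner-gray over 7 cells = 4394  → 7.4974
row 7: Σ corner-gray over 7 cells = 4267  → 7.2807
row 8: Σ corner-gray over 7 cells = 3914  → 6.6784
row 9: Σ corner-gray over 7 cells = 3902  → 6.6579
row 10: Σ corner-gray over 7 cells = 3976  → 6.7842
row 11: Σ corner-gray over 7 cells = 3309  → 5.6461
row 12: Σ corner-gray over 7 cells = 2764  → 4.7162
row 13: Σ corner-gray over 7 cells = 3734  → 6.3713
Σ rows: total corner-gray = 52104  → 88.9042 mm³

88.904


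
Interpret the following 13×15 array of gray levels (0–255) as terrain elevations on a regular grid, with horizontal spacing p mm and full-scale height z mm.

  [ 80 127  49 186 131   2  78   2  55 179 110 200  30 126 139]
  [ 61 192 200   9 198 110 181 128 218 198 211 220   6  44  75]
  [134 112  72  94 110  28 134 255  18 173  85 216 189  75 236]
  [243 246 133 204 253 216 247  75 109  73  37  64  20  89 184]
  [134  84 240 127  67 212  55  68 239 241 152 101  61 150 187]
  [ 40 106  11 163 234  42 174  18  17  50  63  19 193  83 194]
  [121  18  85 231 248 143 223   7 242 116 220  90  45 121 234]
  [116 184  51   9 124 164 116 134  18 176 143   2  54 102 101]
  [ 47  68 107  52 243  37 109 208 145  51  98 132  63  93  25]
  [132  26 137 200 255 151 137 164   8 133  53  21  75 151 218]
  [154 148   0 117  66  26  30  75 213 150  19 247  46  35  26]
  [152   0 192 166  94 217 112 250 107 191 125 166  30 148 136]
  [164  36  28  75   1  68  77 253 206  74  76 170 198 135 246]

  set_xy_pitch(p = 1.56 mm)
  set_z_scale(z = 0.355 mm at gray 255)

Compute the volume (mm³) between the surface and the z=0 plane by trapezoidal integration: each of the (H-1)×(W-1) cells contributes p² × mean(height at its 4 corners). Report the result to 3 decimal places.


height_mm = gray/255 × 0.355; cell vol = 1.56² × mean(4 corners)
unit = 1.56² × 0.355 / (4×255) = 0.000846988 mm³ per gray-sum
row 0: Σ corner-gray over 14 cells = 6735  → 5.7045
row 1: Σ corner-gray over 14 cells = 7458  → 6.3168
row 2: Σ corner-gray over 14 cells = 7451  → 6.3109
row 3: Σ corner-gray over 14 cells = 7874  → 6.6692
row 4: Σ corner-gray over 14 cells = 6495  → 5.5012
row 5: Σ corner-gray over 14 cells = 6513  → 5.5164
row 6: Σ corner-gray over 14 cells = 6704  → 5.6782
row 7: Σ corner-gray over 14 cells = 5655  → 4.7897
row 8: Σ corner-gray over 14 cells = 6256  → 5.2988
row 9: Σ corner-gray over 14 cells = 5896  → 4.9938
row 10: Σ corner-gray over 14 cells = 6408  → 5.4275
row 11: Σ corner-gray over 14 cells = 7088  → 6.0035
Σ rows: total corner-gray = 80533  → 68.2105 mm³

68.211


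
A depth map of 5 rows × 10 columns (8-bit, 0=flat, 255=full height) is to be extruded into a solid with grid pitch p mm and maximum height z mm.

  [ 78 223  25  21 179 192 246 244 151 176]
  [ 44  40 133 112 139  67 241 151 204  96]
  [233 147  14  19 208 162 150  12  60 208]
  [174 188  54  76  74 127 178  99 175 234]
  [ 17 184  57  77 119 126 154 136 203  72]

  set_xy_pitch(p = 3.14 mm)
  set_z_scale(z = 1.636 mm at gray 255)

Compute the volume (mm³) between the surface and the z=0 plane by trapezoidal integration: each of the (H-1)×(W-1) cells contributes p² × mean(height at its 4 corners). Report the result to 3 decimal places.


height_mm = gray/255 × 1.636; cell vol = 3.14² × mean(4 corners)
unit = 3.14² × 1.636 / (4×255) = 0.015814 mm³ per gray-sum
row 0: Σ corner-gray over 9 cells = 5130  → 81.1259
row 1: Σ corner-gray over 9 cells = 4299  → 67.9845
row 2: Σ corner-gray over 9 cells = 4335  → 68.5538
row 3: Σ corner-gray over 9 cells = 4551  → 71.9696
Σ rows: total corner-gray = 18315  → 289.6339 mm³

289.634


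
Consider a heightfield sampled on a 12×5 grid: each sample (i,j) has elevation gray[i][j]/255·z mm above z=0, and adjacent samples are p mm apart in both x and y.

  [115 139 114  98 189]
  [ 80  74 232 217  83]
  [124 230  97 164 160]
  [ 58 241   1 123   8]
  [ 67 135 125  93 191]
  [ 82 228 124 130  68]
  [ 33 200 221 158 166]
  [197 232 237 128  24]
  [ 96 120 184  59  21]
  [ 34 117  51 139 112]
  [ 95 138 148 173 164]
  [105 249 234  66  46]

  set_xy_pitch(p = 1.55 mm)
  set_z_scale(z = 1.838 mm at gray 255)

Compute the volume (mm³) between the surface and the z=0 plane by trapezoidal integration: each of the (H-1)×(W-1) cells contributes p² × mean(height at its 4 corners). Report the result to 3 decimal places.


104.148

height_mm = gray/255 × 1.838; cell vol = 1.55² × mean(4 corners)
unit = 1.55² × 1.838 / (4×255) = 0.00432921 mm³ per gray-sum
row 0: Σ corner-gray over 4 cells = 2215  → 9.5892
row 1: Σ corner-gray over 4 cells = 2475  → 10.7148
row 2: Σ corner-gray over 4 cells = 2062  → 8.9268
row 3: Σ corner-gray over 4 cells = 1760  → 7.6194
row 4: Σ corner-gray over 4 cells = 2078  → 8.9961
row 5: Σ corner-gray over 4 cells = 2471  → 10.6975
row 6: Σ corner-gray over 4 cells = 2772  → 12.0006
row 7: Σ corner-gray over 4 cells = 2258  → 9.7754
row 8: Σ corner-gray over 4 cells = 1603  → 6.9397
row 9: Σ corner-gray over 4 cells = 1937  → 8.3857
row 10: Σ corner-gray over 4 cells = 2426  → 10.5027
Σ rows: total corner-gray = 24057  → 104.1478 mm³


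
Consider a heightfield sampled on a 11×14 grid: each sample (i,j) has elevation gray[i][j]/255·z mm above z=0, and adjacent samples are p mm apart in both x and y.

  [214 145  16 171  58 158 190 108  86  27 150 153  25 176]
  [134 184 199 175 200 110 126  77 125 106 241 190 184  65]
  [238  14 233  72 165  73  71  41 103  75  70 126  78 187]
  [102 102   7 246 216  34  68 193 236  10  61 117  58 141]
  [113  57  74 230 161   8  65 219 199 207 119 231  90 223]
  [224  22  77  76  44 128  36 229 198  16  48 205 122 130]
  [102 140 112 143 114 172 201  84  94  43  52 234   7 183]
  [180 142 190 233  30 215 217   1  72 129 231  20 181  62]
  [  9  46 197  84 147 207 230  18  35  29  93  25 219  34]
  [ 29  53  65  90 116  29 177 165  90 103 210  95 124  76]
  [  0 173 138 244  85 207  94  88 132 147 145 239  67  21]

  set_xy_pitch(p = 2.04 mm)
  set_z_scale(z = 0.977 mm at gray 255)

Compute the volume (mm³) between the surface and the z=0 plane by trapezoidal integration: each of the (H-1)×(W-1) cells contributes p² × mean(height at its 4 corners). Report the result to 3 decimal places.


height_mm = gray/255 × 0.977; cell vol = 2.04² × mean(4 corners)
unit = 2.04² × 0.977 / (4×255) = 0.00398616 mm³ per gray-sum
row 0: Σ corner-gray over 13 cells = 6997  → 27.8912
row 1: Σ corner-gray over 13 cells = 6700  → 26.7073
row 2: Σ corner-gray over 13 cells = 5606  → 22.3464
row 3: Σ corner-gray over 13 cells = 6595  → 26.2887
row 4: Σ corner-gray over 13 cells = 6412  → 25.5593
row 5: Σ corner-gray over 13 cells = 5833  → 23.2513
row 6: Σ corner-gray over 13 cells = 6641  → 26.4721
row 7: Σ corner-gray over 13 cells = 6267  → 24.9813
row 8: Σ corner-gray over 13 cells = 5442  → 21.6927
row 9: Σ corner-gray over 13 cells = 6278  → 25.0251
Σ rows: total corner-gray = 62771  → 250.2152 mm³

250.215


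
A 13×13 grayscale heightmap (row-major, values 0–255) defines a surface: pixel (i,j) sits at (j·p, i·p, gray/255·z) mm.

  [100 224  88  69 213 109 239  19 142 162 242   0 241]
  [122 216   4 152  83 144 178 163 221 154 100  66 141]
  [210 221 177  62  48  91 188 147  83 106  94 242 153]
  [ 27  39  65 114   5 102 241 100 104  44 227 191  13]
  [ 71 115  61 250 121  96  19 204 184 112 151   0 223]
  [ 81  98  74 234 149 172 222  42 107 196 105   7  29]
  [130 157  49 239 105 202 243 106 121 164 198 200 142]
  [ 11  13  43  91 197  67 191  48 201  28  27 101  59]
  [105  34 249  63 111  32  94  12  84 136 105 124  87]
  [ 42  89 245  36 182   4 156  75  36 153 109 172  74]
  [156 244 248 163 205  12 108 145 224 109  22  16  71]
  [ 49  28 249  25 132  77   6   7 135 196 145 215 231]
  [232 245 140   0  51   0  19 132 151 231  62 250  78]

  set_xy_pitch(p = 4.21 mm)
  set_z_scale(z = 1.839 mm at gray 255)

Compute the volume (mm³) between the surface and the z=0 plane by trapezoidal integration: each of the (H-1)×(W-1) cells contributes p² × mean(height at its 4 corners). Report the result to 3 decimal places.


height_mm = gray/255 × 1.839; cell vol = 4.21² × mean(4 corners)
unit = 4.21² × 1.839 / (4×255) = 0.0319555 mm³ per gray-sum
row 0: Σ corner-gray over 12 cells = 6580  → 210.2673
row 1: Σ corner-gray over 12 cells = 6506  → 207.9025
row 2: Σ corner-gray over 12 cells = 5785  → 184.8626
row 3: Σ corner-gray over 12 cells = 5424  → 173.3267
row 4: Σ corner-gray over 12 cells = 5842  → 186.6841
row 5: Σ corner-gray over 12 cells = 6762  → 216.0832
row 6: Σ corner-gray over 12 cells = 5924  → 189.3044
row 7: Σ corner-gray over 12 cells = 4364  → 139.4538
row 8: Σ corner-gray over 12 cells = 4910  → 156.9016
row 9: Σ corner-gray over 12 cells = 5849  → 186.9078
row 10: Σ corner-gray over 12 cells = 5929  → 189.4642
row 11: Σ corner-gray over 12 cells = 5582  → 178.3757
Σ rows: total corner-gray = 69457  → 2219.5338 mm³

2219.534


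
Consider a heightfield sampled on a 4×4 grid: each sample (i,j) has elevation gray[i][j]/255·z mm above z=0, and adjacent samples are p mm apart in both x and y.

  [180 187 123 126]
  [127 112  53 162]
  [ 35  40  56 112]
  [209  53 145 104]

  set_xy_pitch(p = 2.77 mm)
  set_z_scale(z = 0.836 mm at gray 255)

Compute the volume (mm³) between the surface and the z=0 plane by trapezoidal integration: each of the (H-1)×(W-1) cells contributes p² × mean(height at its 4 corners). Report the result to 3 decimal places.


height_mm = gray/255 × 0.836; cell vol = 2.77² × mean(4 corners)
unit = 2.77² × 0.836 / (4×255) = 0.00628877 mm³ per gray-sum
row 0: Σ corner-gray over 3 cells = 1545  → 9.7161
row 1: Σ corner-gray over 3 cells = 958  → 6.0246
row 2: Σ corner-gray over 3 cells = 1048  → 6.5906
Σ rows: total corner-gray = 3551  → 22.3314 mm³

22.331


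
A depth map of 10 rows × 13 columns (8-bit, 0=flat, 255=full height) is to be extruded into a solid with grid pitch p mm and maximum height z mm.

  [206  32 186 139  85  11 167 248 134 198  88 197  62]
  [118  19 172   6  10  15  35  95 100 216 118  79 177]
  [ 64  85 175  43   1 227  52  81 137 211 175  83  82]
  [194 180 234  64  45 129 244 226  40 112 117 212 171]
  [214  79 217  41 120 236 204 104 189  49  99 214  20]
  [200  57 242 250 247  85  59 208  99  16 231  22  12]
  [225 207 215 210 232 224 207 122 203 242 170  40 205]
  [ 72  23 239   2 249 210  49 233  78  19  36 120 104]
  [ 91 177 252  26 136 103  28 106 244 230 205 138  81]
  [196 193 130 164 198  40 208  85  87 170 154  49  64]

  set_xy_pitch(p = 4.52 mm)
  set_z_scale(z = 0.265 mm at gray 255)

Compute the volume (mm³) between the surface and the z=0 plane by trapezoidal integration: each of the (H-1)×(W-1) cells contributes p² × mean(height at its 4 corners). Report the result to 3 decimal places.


305.937

height_mm = gray/255 × 0.265; cell vol = 4.52² × mean(4 corners)
unit = 4.52² × 0.265 / (4×255) = 0.0053079 mm³ per gray-sum
row 0: Σ corner-gray over 12 cells = 5263  → 27.9355
row 1: Σ corner-gray over 12 cells = 4711  → 25.0055
row 2: Σ corner-gray over 12 cells = 6257  → 33.2115
row 3: Σ corner-gray over 12 cells = 6909  → 36.6723
row 4: Σ corner-gray over 12 cells = 6582  → 34.9366
row 5: Σ corner-gray over 12 cells = 7818  → 41.4971
row 6: Σ corner-gray over 12 cells = 7266  → 38.5672
row 7: Σ corner-gray over 12 cells = 6154  → 32.6648
row 8: Σ corner-gray over 12 cells = 6678  → 35.4461
Σ rows: total corner-gray = 57638  → 305.9366 mm³


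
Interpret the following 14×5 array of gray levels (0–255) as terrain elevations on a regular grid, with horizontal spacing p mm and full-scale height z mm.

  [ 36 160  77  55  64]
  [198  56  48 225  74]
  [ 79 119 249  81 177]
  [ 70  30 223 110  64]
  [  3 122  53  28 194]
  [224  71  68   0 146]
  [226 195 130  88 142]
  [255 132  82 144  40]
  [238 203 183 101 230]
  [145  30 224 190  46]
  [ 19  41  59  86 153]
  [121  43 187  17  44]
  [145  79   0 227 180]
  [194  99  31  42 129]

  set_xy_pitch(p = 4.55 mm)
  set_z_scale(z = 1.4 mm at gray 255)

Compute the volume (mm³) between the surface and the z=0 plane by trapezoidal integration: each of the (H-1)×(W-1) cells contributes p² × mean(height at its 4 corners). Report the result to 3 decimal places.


height_mm = gray/255 × 1.4; cell vol = 4.55² × mean(4 corners)
unit = 4.55² × 1.4 / (4×255) = 0.0284152 mm³ per gray-sum
row 0: Σ corner-gray over 4 cells = 1614  → 45.8621
row 1: Σ corner-gray over 4 cells = 2084  → 59.2173
row 2: Σ corner-gray over 4 cells = 2014  → 57.2282
row 3: Σ corner-gray over 4 cells = 1463  → 41.5714
row 4: Σ corner-gray over 4 cells = 1251  → 35.5474
row 5: Σ corner-gray over 4 cells = 1842  → 52.3408
row 6: Σ corner-gray over 4 cells = 2205  → 62.6555
row 7: Σ corner-gray over 4 cells = 2453  → 69.7025
row 8: Σ corner-gray over 4 cells = 2521  → 71.6347
row 9: Σ corner-gray over 4 cells = 1623  → 46.1179
row 10: Σ corner-gray over 4 cells = 1203  → 34.1835
row 11: Σ corner-gray over 4 cells = 1596  → 45.3507
row 12: Σ corner-gray over 4 cells = 1604  → 45.5780
Σ rows: total corner-gray = 23473  → 666.9899 mm³

666.990


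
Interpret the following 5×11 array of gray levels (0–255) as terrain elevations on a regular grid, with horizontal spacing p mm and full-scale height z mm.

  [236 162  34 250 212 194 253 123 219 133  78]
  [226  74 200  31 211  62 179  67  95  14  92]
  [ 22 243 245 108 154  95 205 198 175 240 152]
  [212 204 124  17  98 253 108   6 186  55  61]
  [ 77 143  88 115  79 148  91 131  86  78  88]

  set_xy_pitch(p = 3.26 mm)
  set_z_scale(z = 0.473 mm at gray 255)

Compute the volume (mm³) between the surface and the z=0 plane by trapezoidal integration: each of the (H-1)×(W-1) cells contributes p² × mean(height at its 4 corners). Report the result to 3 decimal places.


height_mm = gray/255 × 0.473; cell vol = 3.26² × mean(4 corners)
unit = 3.26² × 0.473 / (4×255) = 0.00492829 mm³ per gray-sum
row 0: Σ corner-gray over 10 cells = 5658  → 27.8843
row 1: Σ corner-gray over 10 cells = 5684  → 28.0124
row 2: Σ corner-gray over 10 cells = 5875  → 28.9537
row 3: Σ corner-gray over 10 cells = 4458  → 21.9703
Σ rows: total corner-gray = 21675  → 106.8207 mm³

106.821


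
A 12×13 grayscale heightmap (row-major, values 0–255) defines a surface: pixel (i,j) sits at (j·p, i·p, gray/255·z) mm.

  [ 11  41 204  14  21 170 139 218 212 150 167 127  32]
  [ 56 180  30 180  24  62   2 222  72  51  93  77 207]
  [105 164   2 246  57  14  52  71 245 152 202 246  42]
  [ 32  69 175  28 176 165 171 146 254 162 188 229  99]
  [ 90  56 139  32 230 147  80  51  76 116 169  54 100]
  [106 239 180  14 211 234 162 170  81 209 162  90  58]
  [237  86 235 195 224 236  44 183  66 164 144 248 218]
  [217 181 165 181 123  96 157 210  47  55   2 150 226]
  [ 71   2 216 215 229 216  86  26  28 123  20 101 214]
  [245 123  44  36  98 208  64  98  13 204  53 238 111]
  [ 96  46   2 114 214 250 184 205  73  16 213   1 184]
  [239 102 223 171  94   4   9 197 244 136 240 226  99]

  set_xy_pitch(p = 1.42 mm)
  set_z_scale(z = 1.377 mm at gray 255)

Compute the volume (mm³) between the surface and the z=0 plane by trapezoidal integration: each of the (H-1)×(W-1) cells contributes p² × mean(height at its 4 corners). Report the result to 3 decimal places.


185.832

height_mm = gray/255 × 1.377; cell vol = 1.42² × mean(4 corners)
unit = 1.42² × 1.377 / (4×255) = 0.00272214 mm³ per gray-sum
row 0: Σ corner-gray over 12 cells = 5218  → 14.2041
row 1: Σ corner-gray over 12 cells = 5298  → 14.4219
row 2: Σ corner-gray over 12 cells = 6706  → 18.2547
row 3: Σ corner-gray over 12 cells = 6147  → 16.7330
row 4: Σ corner-gray over 12 cells = 6158  → 16.7629
row 5: Σ corner-gray over 12 cells = 7773  → 21.1592
row 6: Σ corner-gray over 12 cells = 7282  → 19.8226
row 7: Σ corner-gray over 12 cells = 5986  → 16.2947
row 8: Σ corner-gray over 12 cells = 5523  → 15.0344
row 9: Σ corner-gray over 12 cells = 5630  → 15.3256
row 10: Σ corner-gray over 12 cells = 6546  → 17.8191
Σ rows: total corner-gray = 68267  → 185.8323 mm³


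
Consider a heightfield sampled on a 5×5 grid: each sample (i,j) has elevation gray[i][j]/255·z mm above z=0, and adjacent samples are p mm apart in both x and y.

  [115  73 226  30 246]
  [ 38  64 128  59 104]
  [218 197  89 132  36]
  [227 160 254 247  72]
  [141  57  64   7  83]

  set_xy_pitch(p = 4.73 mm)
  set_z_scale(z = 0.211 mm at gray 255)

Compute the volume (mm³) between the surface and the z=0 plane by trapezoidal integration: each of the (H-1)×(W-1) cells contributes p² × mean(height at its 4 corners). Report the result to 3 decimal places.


37.992

height_mm = gray/255 × 0.211; cell vol = 4.73² × mean(4 corners)
unit = 4.73² × 0.211 / (4×255) = 0.00462812 mm³ per gray-sum
row 0: Σ corner-gray over 4 cells = 1663  → 7.6966
row 1: Σ corner-gray over 4 cells = 1734  → 8.0252
row 2: Σ corner-gray over 4 cells = 2711  → 12.5468
row 3: Σ corner-gray over 4 cells = 2101  → 9.7237
Σ rows: total corner-gray = 8209  → 37.9922 mm³


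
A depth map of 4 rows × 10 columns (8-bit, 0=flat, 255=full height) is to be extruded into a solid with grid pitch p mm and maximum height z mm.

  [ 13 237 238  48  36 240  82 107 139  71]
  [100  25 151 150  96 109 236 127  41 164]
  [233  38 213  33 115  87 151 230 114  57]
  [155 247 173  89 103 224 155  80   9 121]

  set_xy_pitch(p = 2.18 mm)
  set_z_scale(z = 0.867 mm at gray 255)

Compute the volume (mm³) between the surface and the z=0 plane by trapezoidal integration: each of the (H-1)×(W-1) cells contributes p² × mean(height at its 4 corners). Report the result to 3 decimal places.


54.720

height_mm = gray/255 × 0.867; cell vol = 2.18² × mean(4 corners)
unit = 2.18² × 0.867 / (4×255) = 0.00403954 mm³ per gray-sum
row 0: Σ corner-gray over 9 cells = 4472  → 18.0648
row 1: Σ corner-gray over 9 cells = 4386  → 17.7174
row 2: Σ corner-gray over 9 cells = 4688  → 18.9374
Σ rows: total corner-gray = 13546  → 54.7196 mm³


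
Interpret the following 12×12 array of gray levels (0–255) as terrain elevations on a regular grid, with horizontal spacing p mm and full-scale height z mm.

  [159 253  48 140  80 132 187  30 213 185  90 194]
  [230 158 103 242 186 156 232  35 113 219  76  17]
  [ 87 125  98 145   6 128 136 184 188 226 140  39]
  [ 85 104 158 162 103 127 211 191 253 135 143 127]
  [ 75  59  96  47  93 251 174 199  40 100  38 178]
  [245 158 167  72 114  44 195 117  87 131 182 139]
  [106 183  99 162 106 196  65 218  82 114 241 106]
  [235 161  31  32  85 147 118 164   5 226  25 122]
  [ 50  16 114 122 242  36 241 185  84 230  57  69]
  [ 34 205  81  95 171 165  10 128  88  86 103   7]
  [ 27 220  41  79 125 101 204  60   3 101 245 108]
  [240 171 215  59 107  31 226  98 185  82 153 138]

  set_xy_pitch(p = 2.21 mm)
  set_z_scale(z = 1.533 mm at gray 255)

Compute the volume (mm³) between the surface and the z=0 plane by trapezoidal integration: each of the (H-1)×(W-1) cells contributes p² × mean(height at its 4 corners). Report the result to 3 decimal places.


455.501

height_mm = gray/255 × 1.533; cell vol = 2.21² × mean(4 corners)
unit = 2.21² × 1.533 / (4×255) = 0.00734052 mm³ per gray-sum
row 0: Σ corner-gray over 11 cells = 6356  → 46.6563
row 1: Σ corner-gray over 11 cells = 6165  → 45.2543
row 2: Σ corner-gray over 11 cells = 6264  → 45.9810
row 3: Σ corner-gray over 11 cells = 5833  → 42.8172
row 4: Σ corner-gray over 11 cells = 5365  → 39.3819
row 5: Σ corner-gray over 11 cells = 6062  → 44.4982
row 6: Σ corner-gray over 11 cells = 5489  → 40.2921
row 7: Σ corner-gray over 11 cells = 5118  → 37.5688
row 8: Σ corner-gray over 11 cells = 5078  → 37.2751
row 9: Σ corner-gray over 11 cells = 4798  → 35.2198
row 10: Σ corner-gray over 11 cells = 5525  → 40.5563
Σ rows: total corner-gray = 62053  → 455.5010 mm³


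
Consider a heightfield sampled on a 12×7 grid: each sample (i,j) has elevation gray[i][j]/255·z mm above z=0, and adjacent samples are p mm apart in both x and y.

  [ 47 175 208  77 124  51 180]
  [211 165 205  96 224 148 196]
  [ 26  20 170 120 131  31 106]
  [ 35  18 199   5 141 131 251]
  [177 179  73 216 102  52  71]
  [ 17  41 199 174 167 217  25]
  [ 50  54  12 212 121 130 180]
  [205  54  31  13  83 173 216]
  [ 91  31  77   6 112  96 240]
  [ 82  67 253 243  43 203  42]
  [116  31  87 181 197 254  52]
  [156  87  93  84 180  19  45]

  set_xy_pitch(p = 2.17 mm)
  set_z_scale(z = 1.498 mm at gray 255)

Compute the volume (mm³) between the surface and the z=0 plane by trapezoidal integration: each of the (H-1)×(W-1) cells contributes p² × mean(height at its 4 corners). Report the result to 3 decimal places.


height_mm = gray/255 × 1.498; cell vol = 2.17² × mean(4 corners)
unit = 2.17² × 1.498 / (4×255) = 0.00691562 mm³ per gray-sum
row 0: Σ corner-gray over 6 cells = 3580  → 24.7579
row 1: Σ corner-gray over 6 cells = 3159  → 21.8464
row 2: Σ corner-gray over 6 cells = 2350  → 16.2517
row 3: Σ corner-gray over 6 cells = 2766  → 19.1286
row 4: Σ corner-gray over 6 cells = 3130  → 21.6459
row 5: Σ corner-gray over 6 cells = 2926  → 20.2351
row 6: Σ corner-gray over 6 cells = 2417  → 16.7151
row 7: Σ corner-gray over 6 cells = 2104  → 14.5505
row 8: Σ corner-gray over 6 cells = 2717  → 18.7897
row 9: Σ corner-gray over 6 cells = 3410  → 23.5823
row 10: Σ corner-gray over 6 cells = 2795  → 19.3292
Σ rows: total corner-gray = 31354  → 216.8323 mm³

216.832


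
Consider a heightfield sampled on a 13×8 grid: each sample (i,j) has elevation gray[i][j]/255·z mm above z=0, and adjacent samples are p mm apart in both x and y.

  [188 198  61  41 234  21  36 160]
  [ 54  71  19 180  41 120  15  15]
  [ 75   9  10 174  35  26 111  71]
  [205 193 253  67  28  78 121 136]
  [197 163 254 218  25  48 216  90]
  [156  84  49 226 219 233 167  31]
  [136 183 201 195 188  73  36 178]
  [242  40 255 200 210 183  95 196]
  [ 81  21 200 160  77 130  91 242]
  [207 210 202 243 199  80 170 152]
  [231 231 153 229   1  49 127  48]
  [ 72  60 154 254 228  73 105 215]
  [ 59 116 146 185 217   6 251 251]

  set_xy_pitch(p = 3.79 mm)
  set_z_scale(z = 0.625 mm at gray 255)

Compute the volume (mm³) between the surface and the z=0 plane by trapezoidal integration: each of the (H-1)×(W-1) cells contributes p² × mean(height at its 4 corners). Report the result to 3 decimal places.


394.115

height_mm = gray/255 × 0.625; cell vol = 3.79² × mean(4 corners)
unit = 3.79² × 0.625 / (4×255) = 0.00880153 mm³ per gray-sum
row 0: Σ corner-gray over 7 cells = 2491  → 21.9246
row 1: Σ corner-gray over 7 cells = 1837  → 16.1684
row 2: Σ corner-gray over 7 cells = 2697  → 23.7377
row 3: Σ corner-gray over 7 cells = 3956  → 34.8189
row 4: Σ corner-gray over 7 cells = 4278  → 37.6530
row 5: Σ corner-gray over 7 cells = 4209  → 37.0456
row 6: Σ corner-gray over 7 cells = 4470  → 39.3428
row 7: Σ corner-gray over 7 cells = 4085  → 35.9543
row 8: Σ corner-gray over 7 cells = 4248  → 37.3889
row 9: Σ corner-gray over 7 cells = 4426  → 38.9556
row 10: Σ corner-gray over 7 cells = 3894  → 34.2732
row 11: Σ corner-gray over 7 cells = 4187  → 36.8520
Σ rows: total corner-gray = 44778  → 394.1150 mm³


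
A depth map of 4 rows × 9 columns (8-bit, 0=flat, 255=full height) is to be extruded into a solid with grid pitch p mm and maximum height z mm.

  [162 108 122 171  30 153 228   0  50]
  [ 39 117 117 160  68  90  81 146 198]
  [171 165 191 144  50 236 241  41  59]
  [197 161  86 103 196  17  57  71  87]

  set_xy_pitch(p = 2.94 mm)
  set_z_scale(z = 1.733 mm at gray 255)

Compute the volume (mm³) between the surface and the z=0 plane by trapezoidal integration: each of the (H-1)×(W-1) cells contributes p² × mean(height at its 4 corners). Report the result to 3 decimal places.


height_mm = gray/255 × 1.733; cell vol = 2.94² × mean(4 corners)
unit = 2.94² × 1.733 / (4×255) = 0.0146856 mm³ per gray-sum
row 0: Σ corner-gray over 8 cells = 3631  → 53.3236
row 1: Σ corner-gray over 8 cells = 4161  → 61.1070
row 2: Σ corner-gray over 8 cells = 4032  → 59.2125
Σ rows: total corner-gray = 11824  → 173.6431 mm³

173.643


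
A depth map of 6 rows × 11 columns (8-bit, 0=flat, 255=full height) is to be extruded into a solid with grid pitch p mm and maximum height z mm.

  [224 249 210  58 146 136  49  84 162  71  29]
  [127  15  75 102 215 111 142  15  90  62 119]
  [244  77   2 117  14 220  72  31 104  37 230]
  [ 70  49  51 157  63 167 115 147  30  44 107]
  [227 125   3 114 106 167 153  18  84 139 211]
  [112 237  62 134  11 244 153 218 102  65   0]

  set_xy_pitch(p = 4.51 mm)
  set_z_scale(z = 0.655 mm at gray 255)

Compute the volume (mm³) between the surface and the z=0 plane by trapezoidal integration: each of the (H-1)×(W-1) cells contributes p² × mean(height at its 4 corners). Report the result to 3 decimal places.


271.014

height_mm = gray/255 × 0.655; cell vol = 4.51² × mean(4 corners)
unit = 4.51² × 0.655 / (4×255) = 0.0130615 mm³ per gray-sum
row 0: Σ corner-gray over 10 cells = 4483  → 58.5549
row 1: Σ corner-gray over 10 cells = 3722  → 48.6150
row 2: Σ corner-gray over 10 cells = 3645  → 47.6093
row 3: Σ corner-gray over 10 cells = 4079  → 53.2780
row 4: Σ corner-gray over 10 cells = 4820  → 62.9566
Σ rows: total corner-gray = 20749  → 271.0138 mm³


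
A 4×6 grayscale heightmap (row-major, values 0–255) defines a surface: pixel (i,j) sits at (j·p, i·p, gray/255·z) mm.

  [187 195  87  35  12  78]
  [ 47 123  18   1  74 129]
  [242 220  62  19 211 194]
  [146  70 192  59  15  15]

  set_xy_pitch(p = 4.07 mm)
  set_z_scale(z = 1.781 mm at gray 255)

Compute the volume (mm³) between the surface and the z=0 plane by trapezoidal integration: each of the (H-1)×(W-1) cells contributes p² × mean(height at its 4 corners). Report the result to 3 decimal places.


170.418

height_mm = gray/255 × 1.781; cell vol = 4.07² × mean(4 corners)
unit = 4.07² × 1.781 / (4×255) = 0.0289236 mm³ per gray-sum
row 0: Σ corner-gray over 5 cells = 1531  → 44.2821
row 1: Σ corner-gray over 5 cells = 2068  → 59.8140
row 2: Σ corner-gray over 5 cells = 2293  → 66.3218
Σ rows: total corner-gray = 5892  → 170.4179 mm³


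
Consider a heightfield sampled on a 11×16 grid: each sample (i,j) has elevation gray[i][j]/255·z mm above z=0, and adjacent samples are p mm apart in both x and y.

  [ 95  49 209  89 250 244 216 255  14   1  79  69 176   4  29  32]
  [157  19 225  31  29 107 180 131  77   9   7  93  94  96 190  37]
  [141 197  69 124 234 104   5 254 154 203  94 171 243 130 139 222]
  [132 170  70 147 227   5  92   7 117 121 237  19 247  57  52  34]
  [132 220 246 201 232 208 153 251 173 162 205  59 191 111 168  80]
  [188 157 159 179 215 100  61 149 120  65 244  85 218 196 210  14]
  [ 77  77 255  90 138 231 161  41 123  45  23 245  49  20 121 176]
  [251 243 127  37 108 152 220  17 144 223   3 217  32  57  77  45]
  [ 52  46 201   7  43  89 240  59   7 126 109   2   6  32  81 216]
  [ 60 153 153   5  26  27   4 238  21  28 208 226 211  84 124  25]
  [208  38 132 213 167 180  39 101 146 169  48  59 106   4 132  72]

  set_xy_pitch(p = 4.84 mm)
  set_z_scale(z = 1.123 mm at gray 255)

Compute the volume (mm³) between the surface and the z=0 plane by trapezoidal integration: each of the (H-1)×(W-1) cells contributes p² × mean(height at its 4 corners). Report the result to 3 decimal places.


1885.563

height_mm = gray/255 × 1.123; cell vol = 4.84² × mean(4 corners)
unit = 4.84² × 1.123 / (4×255) = 0.0257911 mm³ per gray-sum
row 0: Σ corner-gray over 15 cells = 6265  → 161.5814
row 1: Σ corner-gray over 15 cells = 7375  → 190.2096
row 2: Σ corner-gray over 15 cells = 7907  → 203.9304
row 3: Σ corner-gray over 15 cells = 8674  → 223.7122
row 4: Σ corner-gray over 15 cells = 9890  → 255.0742
row 5: Σ corner-gray over 15 cells = 8009  → 206.5611
row 6: Σ corner-gray over 15 cells = 7101  → 183.1428
row 7: Σ corner-gray over 15 cells = 5974  → 154.0762
row 8: Σ corner-gray over 15 cells = 5465  → 140.9485
row 9: Σ corner-gray over 15 cells = 6449  → 166.3270
Σ rows: total corner-gray = 73109  → 1885.5635 mm³


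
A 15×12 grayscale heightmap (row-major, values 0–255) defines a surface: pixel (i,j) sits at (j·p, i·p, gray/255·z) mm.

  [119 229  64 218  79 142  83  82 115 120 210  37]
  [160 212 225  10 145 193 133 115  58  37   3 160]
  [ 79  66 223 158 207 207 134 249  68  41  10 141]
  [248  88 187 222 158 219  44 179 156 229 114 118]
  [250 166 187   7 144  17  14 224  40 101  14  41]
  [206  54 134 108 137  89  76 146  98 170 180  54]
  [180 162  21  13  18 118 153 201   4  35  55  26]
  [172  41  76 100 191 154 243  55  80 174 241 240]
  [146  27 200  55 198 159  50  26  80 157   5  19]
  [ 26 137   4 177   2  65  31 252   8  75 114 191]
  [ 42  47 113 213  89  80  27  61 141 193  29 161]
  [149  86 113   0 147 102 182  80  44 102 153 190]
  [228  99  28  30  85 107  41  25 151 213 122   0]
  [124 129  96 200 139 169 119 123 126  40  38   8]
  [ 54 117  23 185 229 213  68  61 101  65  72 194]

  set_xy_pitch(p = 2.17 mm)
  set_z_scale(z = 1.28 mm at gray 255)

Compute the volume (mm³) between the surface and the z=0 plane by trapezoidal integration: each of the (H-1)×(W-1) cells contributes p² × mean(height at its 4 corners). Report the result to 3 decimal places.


407.818

height_mm = gray/255 × 1.28; cell vol = 2.17² × mean(4 corners)
unit = 2.17² × 1.28 / (4×255) = 0.00590921 mm³ per gray-sum
row 0: Σ corner-gray over 11 cells = 5422  → 32.0397
row 1: Σ corner-gray over 11 cells = 5528  → 32.6661
row 2: Σ corner-gray over 11 cells = 6504  → 38.4335
row 3: Σ corner-gray over 11 cells = 5677  → 33.5466
row 4: Σ corner-gray over 11 cells = 4763  → 28.1456
row 5: Σ corner-gray over 11 cells = 4410  → 26.0596
row 6: Σ corner-gray over 11 cells = 4888  → 28.8842
row 7: Σ corner-gray over 11 cells = 5201  → 30.7338
row 8: Σ corner-gray over 11 cells = 4026  → 23.7905
row 9: Σ corner-gray over 11 cells = 4136  → 24.4405
row 10: Σ corner-gray over 11 cells = 4546  → 26.8633
row 11: Σ corner-gray over 11 cells = 4387  → 25.9237
row 12: Σ corner-gray over 11 cells = 4520  → 26.7096
row 13: Σ corner-gray over 11 cells = 5006  → 29.5815
Σ rows: total corner-gray = 69014  → 407.8181 mm³


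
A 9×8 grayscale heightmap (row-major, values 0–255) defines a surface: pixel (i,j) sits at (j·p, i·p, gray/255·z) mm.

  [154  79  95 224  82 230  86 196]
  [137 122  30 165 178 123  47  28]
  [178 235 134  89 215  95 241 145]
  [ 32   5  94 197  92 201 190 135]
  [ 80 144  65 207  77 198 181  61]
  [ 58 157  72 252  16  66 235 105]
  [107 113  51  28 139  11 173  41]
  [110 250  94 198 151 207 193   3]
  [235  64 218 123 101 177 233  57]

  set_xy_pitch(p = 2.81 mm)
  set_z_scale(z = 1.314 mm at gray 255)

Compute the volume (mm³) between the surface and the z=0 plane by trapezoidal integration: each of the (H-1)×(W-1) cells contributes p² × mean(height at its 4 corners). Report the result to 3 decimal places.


height_mm = gray/255 × 1.314; cell vol = 2.81² × mean(4 corners)
unit = 2.81² × 1.314 / (4×255) = 0.010172 mm³ per gray-sum
row 0: Σ corner-gray over 7 cells = 3437  → 34.9613
row 1: Σ corner-gray over 7 cells = 3836  → 39.0199
row 2: Σ corner-gray over 7 cells = 4066  → 41.3595
row 3: Σ corner-gray over 7 cells = 3610  → 36.7210
row 4: Σ corner-gray over 7 cells = 3644  → 37.0669
row 5: Σ corner-gray over 7 cells = 2937  → 29.8753
row 6: Σ corner-gray over 7 cells = 3477  → 35.3682
row 7: Σ corner-gray over 7 cells = 4423  → 44.9909
Σ rows: total corner-gray = 29430  → 299.3630 mm³

299.363


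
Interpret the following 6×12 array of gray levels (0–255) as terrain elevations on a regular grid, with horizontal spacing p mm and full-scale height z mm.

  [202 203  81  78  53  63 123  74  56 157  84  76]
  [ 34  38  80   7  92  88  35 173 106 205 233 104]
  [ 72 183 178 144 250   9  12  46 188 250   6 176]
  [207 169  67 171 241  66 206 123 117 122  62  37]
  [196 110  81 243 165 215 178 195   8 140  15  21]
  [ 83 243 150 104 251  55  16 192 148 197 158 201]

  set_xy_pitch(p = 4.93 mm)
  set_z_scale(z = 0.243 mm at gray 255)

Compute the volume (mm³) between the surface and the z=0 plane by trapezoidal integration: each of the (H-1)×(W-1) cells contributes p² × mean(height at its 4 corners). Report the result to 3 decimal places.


158.052

height_mm = gray/255 × 0.243; cell vol = 4.93² × mean(4 corners)
unit = 4.93² × 0.243 / (4×255) = 0.00579028 mm³ per gray-sum
row 0: Σ corner-gray over 11 cells = 4474  → 25.9057
row 1: Σ corner-gray over 11 cells = 5032  → 29.1367
row 2: Σ corner-gray over 11 cells = 5712  → 33.0741
row 3: Σ corner-gray over 11 cells = 5849  → 33.8674
row 4: Σ corner-gray over 11 cells = 6229  → 36.0677
Σ rows: total corner-gray = 27296  → 158.0516 mm³


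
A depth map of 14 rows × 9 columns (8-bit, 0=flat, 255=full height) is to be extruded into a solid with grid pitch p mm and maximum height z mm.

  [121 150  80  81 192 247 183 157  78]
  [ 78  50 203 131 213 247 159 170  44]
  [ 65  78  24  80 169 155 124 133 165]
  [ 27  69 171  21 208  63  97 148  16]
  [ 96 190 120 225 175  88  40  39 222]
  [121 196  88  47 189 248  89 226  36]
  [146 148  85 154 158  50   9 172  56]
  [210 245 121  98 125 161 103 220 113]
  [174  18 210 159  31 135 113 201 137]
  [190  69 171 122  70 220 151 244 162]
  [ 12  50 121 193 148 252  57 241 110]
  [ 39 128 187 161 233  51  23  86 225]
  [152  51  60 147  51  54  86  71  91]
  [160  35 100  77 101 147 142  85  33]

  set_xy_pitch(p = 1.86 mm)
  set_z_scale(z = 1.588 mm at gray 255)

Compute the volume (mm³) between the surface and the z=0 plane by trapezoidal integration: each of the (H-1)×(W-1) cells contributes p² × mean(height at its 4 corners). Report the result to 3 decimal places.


height_mm = gray/255 × 1.588; cell vol = 1.86² × mean(4 corners)
unit = 1.86² × 1.588 / (4×255) = 0.00538612 mm³ per gray-sum
row 0: Σ corner-gray over 8 cells = 4847  → 26.1065
row 1: Σ corner-gray over 8 cells = 4224  → 22.7510
row 2: Σ corner-gray over 8 cells = 3353  → 18.0597
row 3: Σ corner-gray over 8 cells = 3669  → 19.7617
row 4: Σ corner-gray over 8 cells = 4395  → 23.6720
row 5: Σ corner-gray over 8 cells = 4077  → 21.9592
row 6: Σ corner-gray over 8 cells = 4223  → 22.7456
row 7: Σ corner-gray over 8 cells = 4514  → 24.3130
row 8: Σ corner-gray over 8 cells = 4491  → 24.1891
row 9: Σ corner-gray over 8 cells = 4692  → 25.2717
row 10: Σ corner-gray over 8 cells = 4248  → 22.8802
row 11: Σ corner-gray over 8 cells = 3285  → 17.6934
row 12: Σ corner-gray over 8 cells = 2850  → 15.3504
Σ rows: total corner-gray = 52868  → 284.7535 mm³

284.754


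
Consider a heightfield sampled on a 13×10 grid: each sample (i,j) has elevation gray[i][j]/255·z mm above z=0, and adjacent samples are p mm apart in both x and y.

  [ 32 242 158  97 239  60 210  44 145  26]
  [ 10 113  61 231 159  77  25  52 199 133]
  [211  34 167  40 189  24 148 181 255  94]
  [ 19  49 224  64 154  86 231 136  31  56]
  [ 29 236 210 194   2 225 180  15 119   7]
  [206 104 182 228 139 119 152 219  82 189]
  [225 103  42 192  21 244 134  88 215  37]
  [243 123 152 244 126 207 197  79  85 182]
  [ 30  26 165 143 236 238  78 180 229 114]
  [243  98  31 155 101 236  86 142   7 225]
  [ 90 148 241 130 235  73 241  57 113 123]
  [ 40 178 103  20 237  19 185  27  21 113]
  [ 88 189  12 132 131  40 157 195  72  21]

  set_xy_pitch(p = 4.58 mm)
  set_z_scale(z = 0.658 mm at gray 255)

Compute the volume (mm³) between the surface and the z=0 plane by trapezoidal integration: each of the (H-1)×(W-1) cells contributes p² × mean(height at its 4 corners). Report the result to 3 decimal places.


767.512

height_mm = gray/255 × 0.658; cell vol = 4.58² × mean(4 corners)
unit = 4.58² × 0.658 / (4×255) = 0.0135318 mm³ per gray-sum
row 0: Σ corner-gray over 9 cells = 4425  → 59.8784
row 1: Σ corner-gray over 9 cells = 4358  → 58.9717
row 2: Σ corner-gray over 9 cells = 4406  → 59.6213
row 3: Σ corner-gray over 9 cells = 4423  → 59.8513
row 4: Σ corner-gray over 9 cells = 5243  → 70.9474
row 5: Σ corner-gray over 9 cells = 5185  → 70.1626
row 6: Σ corner-gray over 9 cells = 5191  → 70.2438
row 7: Σ corner-gray over 9 cells = 5585  → 75.5753
row 8: Σ corner-gray over 9 cells = 4914  → 66.4954
row 9: Σ corner-gray over 9 cells = 4869  → 65.8865
row 10: Σ corner-gray over 9 cells = 4422  → 59.8378
row 11: Σ corner-gray over 9 cells = 3698  → 50.0407
Σ rows: total corner-gray = 56719  → 767.5121 mm³
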